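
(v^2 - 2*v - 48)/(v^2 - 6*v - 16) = (v + 6)/(v + 2)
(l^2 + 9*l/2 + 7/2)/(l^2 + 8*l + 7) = (l + 7/2)/(l + 7)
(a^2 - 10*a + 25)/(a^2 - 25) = (a - 5)/(a + 5)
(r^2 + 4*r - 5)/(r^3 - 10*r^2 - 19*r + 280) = (r - 1)/(r^2 - 15*r + 56)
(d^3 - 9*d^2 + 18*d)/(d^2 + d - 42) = d*(d - 3)/(d + 7)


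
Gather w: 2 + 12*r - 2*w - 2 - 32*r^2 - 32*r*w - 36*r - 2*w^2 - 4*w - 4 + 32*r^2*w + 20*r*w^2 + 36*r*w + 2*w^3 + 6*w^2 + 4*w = -32*r^2 - 24*r + 2*w^3 + w^2*(20*r + 4) + w*(32*r^2 + 4*r - 2) - 4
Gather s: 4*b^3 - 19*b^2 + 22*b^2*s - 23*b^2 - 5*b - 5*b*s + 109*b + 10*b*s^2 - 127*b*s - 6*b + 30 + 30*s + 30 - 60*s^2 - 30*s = 4*b^3 - 42*b^2 + 98*b + s^2*(10*b - 60) + s*(22*b^2 - 132*b) + 60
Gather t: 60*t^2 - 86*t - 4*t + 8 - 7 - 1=60*t^2 - 90*t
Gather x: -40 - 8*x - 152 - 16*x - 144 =-24*x - 336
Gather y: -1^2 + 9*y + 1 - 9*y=0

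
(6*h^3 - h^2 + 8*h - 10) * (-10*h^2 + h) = -60*h^5 + 16*h^4 - 81*h^3 + 108*h^2 - 10*h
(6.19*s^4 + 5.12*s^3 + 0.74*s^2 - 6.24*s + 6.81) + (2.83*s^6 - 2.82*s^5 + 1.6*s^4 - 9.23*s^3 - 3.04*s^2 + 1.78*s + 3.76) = 2.83*s^6 - 2.82*s^5 + 7.79*s^4 - 4.11*s^3 - 2.3*s^2 - 4.46*s + 10.57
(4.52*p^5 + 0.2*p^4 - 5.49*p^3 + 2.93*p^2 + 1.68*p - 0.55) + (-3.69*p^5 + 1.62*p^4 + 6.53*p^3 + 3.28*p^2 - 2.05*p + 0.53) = 0.83*p^5 + 1.82*p^4 + 1.04*p^3 + 6.21*p^2 - 0.37*p - 0.02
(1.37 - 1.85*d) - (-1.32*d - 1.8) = 3.17 - 0.53*d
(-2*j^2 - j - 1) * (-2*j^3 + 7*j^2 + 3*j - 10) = 4*j^5 - 12*j^4 - 11*j^3 + 10*j^2 + 7*j + 10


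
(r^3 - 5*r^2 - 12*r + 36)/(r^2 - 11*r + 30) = (r^2 + r - 6)/(r - 5)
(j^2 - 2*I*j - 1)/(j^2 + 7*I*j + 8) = (j - I)/(j + 8*I)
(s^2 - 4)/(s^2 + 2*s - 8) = (s + 2)/(s + 4)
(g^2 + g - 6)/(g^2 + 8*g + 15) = (g - 2)/(g + 5)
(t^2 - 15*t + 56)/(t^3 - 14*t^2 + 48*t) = (t - 7)/(t*(t - 6))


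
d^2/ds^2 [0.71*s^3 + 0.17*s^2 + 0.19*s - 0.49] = 4.26*s + 0.34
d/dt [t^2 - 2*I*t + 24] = 2*t - 2*I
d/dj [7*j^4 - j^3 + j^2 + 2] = j*(28*j^2 - 3*j + 2)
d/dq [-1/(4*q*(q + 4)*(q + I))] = (q*(q + 4) + q*(q + I) + (q + 4)*(q + I))/(4*q^2*(q + 4)^2*(q + I)^2)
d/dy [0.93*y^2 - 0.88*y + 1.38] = 1.86*y - 0.88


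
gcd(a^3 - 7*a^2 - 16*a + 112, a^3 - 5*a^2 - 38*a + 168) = a^2 - 11*a + 28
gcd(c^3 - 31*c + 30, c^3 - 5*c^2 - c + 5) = c^2 - 6*c + 5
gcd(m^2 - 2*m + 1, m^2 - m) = m - 1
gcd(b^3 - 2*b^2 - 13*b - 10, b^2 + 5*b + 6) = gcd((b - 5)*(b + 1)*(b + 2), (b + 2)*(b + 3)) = b + 2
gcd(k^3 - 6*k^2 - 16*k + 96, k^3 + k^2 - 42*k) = k - 6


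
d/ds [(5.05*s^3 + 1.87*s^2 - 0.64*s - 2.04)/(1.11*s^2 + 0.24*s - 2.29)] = (5.6055*s^4 + 2.424*s^3 - 33.5343*s^2 - 4.0358*s + 1.9552)/(1.2321*s^4 + 0.5328*s^3 - 5.0262*s^2 - 1.0992*s + 5.2441)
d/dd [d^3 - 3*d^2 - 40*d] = 3*d^2 - 6*d - 40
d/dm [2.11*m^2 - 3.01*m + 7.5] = 4.22*m - 3.01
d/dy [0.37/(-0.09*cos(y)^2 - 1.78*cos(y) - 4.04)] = -(0.0666*cos(y) + 0.6586)*sin(y)/(0.09*cos(y)^2 + 1.78*cos(y) + 4.04)^2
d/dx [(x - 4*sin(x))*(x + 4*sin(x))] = 2*x - 16*sin(2*x)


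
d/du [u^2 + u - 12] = 2*u + 1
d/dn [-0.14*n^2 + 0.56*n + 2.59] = 0.56 - 0.28*n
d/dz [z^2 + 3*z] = 2*z + 3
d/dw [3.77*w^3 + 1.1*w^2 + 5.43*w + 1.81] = 11.31*w^2 + 2.2*w + 5.43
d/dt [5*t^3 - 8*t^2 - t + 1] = 15*t^2 - 16*t - 1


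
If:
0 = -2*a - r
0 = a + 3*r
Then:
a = 0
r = 0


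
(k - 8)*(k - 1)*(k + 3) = k^3 - 6*k^2 - 19*k + 24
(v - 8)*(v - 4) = v^2 - 12*v + 32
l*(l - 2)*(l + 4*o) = l^3 + 4*l^2*o - 2*l^2 - 8*l*o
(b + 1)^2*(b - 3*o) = b^3 - 3*b^2*o + 2*b^2 - 6*b*o + b - 3*o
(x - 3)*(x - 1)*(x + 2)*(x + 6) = x^4 + 4*x^3 - 17*x^2 - 24*x + 36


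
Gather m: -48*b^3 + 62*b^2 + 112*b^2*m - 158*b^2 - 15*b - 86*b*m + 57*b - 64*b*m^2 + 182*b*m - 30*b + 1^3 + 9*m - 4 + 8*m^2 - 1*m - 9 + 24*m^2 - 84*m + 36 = -48*b^3 - 96*b^2 + 12*b + m^2*(32 - 64*b) + m*(112*b^2 + 96*b - 76) + 24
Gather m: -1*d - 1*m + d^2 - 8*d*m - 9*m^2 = d^2 - d - 9*m^2 + m*(-8*d - 1)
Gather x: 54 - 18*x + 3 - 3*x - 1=56 - 21*x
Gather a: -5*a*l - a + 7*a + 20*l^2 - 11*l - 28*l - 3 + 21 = a*(6 - 5*l) + 20*l^2 - 39*l + 18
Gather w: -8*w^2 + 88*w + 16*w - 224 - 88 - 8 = -8*w^2 + 104*w - 320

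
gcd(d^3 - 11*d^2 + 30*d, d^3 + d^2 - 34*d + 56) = 1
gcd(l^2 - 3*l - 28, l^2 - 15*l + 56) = l - 7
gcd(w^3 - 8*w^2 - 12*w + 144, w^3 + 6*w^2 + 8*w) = w + 4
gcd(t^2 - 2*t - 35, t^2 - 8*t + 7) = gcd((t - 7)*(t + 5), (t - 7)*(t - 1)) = t - 7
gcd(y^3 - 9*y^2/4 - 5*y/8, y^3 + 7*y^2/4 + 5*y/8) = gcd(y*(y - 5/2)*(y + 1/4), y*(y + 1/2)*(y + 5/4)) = y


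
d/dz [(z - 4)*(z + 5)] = 2*z + 1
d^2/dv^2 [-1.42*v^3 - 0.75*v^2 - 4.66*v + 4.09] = -8.52*v - 1.5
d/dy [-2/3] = 0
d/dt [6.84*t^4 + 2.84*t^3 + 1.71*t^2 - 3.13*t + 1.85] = 27.36*t^3 + 8.52*t^2 + 3.42*t - 3.13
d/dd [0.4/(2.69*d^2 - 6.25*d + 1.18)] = (2.5 - 2.152*d)/(2.69*d^2 - 6.25*d + 1.18)^2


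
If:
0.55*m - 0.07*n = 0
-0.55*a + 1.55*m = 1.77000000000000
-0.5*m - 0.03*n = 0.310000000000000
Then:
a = -4.41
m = -0.42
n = -3.31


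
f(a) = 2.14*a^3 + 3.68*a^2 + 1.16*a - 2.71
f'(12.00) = 1013.96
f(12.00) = 4239.05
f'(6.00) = 276.44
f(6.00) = 598.97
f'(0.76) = 10.46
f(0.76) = 1.24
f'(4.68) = 176.22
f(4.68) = 302.68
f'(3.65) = 113.55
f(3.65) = 154.61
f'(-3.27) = 45.74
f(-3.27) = -41.98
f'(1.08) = 16.60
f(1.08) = 5.53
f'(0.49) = 6.31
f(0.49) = -1.01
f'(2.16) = 47.01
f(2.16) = 38.53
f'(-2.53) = 23.63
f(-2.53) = -16.75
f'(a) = 6.42*a^2 + 7.36*a + 1.16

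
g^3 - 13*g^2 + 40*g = g*(g - 8)*(g - 5)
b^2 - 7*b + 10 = (b - 5)*(b - 2)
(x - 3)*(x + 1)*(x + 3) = x^3 + x^2 - 9*x - 9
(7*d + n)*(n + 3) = 7*d*n + 21*d + n^2 + 3*n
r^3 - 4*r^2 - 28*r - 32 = (r - 8)*(r + 2)^2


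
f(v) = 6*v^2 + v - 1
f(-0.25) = -0.88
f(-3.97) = 89.60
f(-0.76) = 1.71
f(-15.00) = 1334.00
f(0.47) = 0.80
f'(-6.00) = -71.00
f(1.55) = 14.96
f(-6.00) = 209.00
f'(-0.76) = -8.12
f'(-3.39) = -39.68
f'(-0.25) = -2.00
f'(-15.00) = -179.00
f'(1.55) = 19.60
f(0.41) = 0.42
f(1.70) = 18.04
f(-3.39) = 64.56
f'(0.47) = 6.64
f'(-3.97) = -46.64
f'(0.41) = 5.92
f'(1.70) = 21.40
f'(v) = 12*v + 1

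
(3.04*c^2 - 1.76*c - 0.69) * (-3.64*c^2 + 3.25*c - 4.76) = -11.0656*c^4 + 16.2864*c^3 - 17.6788*c^2 + 6.1351*c + 3.2844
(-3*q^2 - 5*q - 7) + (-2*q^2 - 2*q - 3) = -5*q^2 - 7*q - 10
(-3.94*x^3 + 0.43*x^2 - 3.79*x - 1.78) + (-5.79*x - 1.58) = -3.94*x^3 + 0.43*x^2 - 9.58*x - 3.36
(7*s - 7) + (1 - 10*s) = -3*s - 6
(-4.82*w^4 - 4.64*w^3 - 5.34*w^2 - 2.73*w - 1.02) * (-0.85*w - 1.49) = 4.097*w^5 + 11.1258*w^4 + 11.4526*w^3 + 10.2771*w^2 + 4.9347*w + 1.5198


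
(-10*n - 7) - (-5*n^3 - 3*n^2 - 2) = 5*n^3 + 3*n^2 - 10*n - 5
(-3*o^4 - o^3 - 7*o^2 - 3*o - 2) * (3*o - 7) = -9*o^5 + 18*o^4 - 14*o^3 + 40*o^2 + 15*o + 14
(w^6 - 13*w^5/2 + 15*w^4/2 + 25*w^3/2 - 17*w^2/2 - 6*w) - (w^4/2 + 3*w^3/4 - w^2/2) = w^6 - 13*w^5/2 + 7*w^4 + 47*w^3/4 - 8*w^2 - 6*w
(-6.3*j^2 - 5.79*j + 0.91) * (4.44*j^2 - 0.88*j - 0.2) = -27.972*j^4 - 20.1636*j^3 + 10.3956*j^2 + 0.3572*j - 0.182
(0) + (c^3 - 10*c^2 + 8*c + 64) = c^3 - 10*c^2 + 8*c + 64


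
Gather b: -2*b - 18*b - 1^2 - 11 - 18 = -20*b - 30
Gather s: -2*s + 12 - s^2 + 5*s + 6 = -s^2 + 3*s + 18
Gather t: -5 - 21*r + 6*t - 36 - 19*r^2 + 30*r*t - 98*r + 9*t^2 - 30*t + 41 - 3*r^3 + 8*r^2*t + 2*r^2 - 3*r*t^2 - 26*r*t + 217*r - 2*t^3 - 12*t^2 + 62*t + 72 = -3*r^3 - 17*r^2 + 98*r - 2*t^3 + t^2*(-3*r - 3) + t*(8*r^2 + 4*r + 38) + 72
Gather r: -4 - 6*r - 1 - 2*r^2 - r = -2*r^2 - 7*r - 5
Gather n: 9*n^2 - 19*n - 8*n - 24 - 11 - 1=9*n^2 - 27*n - 36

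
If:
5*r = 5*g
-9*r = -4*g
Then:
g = 0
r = 0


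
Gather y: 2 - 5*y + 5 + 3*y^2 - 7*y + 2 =3*y^2 - 12*y + 9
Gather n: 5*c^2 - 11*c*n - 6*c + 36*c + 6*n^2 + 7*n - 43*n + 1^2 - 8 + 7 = 5*c^2 + 30*c + 6*n^2 + n*(-11*c - 36)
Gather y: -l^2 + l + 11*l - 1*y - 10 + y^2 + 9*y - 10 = -l^2 + 12*l + y^2 + 8*y - 20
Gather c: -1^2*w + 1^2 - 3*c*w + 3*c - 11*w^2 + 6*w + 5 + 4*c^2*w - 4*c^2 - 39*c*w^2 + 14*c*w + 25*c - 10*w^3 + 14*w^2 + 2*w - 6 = c^2*(4*w - 4) + c*(-39*w^2 + 11*w + 28) - 10*w^3 + 3*w^2 + 7*w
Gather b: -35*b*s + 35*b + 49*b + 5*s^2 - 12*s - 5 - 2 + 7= b*(84 - 35*s) + 5*s^2 - 12*s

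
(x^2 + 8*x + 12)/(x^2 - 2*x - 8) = (x + 6)/(x - 4)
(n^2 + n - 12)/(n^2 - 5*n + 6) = (n + 4)/(n - 2)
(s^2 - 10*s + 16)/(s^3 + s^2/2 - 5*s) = 2*(s - 8)/(s*(2*s + 5))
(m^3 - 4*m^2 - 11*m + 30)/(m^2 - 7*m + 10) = m + 3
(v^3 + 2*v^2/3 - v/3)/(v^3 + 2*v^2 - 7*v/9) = 3*(v + 1)/(3*v + 7)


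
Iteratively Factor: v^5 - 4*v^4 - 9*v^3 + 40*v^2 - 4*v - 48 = (v + 1)*(v^4 - 5*v^3 - 4*v^2 + 44*v - 48) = (v + 1)*(v + 3)*(v^3 - 8*v^2 + 20*v - 16) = (v - 2)*(v + 1)*(v + 3)*(v^2 - 6*v + 8) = (v - 4)*(v - 2)*(v + 1)*(v + 3)*(v - 2)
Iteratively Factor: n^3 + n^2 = (n + 1)*(n^2) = n*(n + 1)*(n)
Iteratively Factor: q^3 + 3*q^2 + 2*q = (q + 1)*(q^2 + 2*q) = q*(q + 1)*(q + 2)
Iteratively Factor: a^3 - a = (a - 1)*(a^2 + a) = (a - 1)*(a + 1)*(a)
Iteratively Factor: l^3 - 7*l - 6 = (l + 2)*(l^2 - 2*l - 3) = (l - 3)*(l + 2)*(l + 1)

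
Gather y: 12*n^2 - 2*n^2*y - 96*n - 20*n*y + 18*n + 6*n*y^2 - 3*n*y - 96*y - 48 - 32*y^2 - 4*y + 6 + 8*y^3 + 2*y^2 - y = 12*n^2 - 78*n + 8*y^3 + y^2*(6*n - 30) + y*(-2*n^2 - 23*n - 101) - 42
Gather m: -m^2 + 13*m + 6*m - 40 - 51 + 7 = -m^2 + 19*m - 84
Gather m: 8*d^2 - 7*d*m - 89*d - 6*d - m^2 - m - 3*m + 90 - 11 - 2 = 8*d^2 - 95*d - m^2 + m*(-7*d - 4) + 77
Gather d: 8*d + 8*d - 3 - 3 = 16*d - 6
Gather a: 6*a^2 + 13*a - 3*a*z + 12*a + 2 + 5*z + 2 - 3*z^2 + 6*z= 6*a^2 + a*(25 - 3*z) - 3*z^2 + 11*z + 4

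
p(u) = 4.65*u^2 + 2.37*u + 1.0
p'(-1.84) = -14.74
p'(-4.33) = -37.90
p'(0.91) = 10.83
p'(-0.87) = -5.72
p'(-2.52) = -21.07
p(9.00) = 398.98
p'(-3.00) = -25.53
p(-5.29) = 118.59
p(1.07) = 8.86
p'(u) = 9.3*u + 2.37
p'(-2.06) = -16.79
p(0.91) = 7.01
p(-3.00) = 35.74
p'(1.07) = 12.32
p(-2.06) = 15.85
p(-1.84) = 12.38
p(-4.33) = 77.92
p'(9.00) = 86.07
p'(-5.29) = -46.83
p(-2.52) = 24.56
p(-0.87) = 2.46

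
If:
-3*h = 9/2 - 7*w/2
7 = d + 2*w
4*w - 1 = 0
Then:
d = 13/2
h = -29/24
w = 1/4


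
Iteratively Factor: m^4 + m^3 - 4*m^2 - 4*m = (m + 1)*(m^3 - 4*m) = m*(m + 1)*(m^2 - 4) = m*(m + 1)*(m + 2)*(m - 2)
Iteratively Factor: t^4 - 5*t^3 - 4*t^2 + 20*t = (t + 2)*(t^3 - 7*t^2 + 10*t) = (t - 2)*(t + 2)*(t^2 - 5*t) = (t - 5)*(t - 2)*(t + 2)*(t)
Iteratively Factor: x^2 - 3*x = (x - 3)*(x)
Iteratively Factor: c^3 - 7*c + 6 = (c - 2)*(c^2 + 2*c - 3) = (c - 2)*(c - 1)*(c + 3)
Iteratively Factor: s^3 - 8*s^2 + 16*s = (s - 4)*(s^2 - 4*s) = s*(s - 4)*(s - 4)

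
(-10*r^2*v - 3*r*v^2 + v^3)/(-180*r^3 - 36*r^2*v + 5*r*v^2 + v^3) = v*(10*r^2 + 3*r*v - v^2)/(180*r^3 + 36*r^2*v - 5*r*v^2 - v^3)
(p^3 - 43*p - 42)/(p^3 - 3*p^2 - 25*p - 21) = (p + 6)/(p + 3)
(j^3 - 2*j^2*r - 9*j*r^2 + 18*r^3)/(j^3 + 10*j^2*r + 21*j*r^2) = (j^2 - 5*j*r + 6*r^2)/(j*(j + 7*r))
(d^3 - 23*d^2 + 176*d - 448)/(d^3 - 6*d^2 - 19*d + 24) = (d^2 - 15*d + 56)/(d^2 + 2*d - 3)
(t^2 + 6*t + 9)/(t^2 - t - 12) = (t + 3)/(t - 4)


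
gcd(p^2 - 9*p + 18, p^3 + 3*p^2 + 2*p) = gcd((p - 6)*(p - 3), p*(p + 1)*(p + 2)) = 1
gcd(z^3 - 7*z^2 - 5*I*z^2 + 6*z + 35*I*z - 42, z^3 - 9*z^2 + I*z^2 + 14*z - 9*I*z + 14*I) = z^2 + z*(-7 + I) - 7*I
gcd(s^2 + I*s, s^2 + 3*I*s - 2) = s + I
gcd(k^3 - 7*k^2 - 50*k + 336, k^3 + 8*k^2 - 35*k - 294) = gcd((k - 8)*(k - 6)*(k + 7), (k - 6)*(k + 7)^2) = k^2 + k - 42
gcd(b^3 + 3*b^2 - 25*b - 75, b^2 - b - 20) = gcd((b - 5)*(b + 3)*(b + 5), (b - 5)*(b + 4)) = b - 5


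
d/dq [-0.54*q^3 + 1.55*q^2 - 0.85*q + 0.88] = -1.62*q^2 + 3.1*q - 0.85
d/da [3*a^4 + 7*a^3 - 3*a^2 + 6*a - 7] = 12*a^3 + 21*a^2 - 6*a + 6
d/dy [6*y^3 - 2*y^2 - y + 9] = 18*y^2 - 4*y - 1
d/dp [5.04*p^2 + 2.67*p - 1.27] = 10.08*p + 2.67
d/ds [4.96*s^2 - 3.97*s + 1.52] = 9.92*s - 3.97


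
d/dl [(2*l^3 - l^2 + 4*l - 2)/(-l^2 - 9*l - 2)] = (-2*l^4 - 36*l^3 + l^2 - 26)/(l^4 + 18*l^3 + 85*l^2 + 36*l + 4)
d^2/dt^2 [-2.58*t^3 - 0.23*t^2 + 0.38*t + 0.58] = -15.48*t - 0.46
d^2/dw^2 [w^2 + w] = 2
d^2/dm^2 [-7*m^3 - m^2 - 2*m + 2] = -42*m - 2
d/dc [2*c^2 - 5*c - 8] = 4*c - 5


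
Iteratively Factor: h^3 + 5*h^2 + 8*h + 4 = (h + 2)*(h^2 + 3*h + 2) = (h + 1)*(h + 2)*(h + 2)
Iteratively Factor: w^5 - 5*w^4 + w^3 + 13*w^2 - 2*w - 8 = (w - 4)*(w^4 - w^3 - 3*w^2 + w + 2) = (w - 4)*(w + 1)*(w^3 - 2*w^2 - w + 2) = (w - 4)*(w + 1)^2*(w^2 - 3*w + 2) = (w - 4)*(w - 1)*(w + 1)^2*(w - 2)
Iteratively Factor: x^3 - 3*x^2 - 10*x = (x - 5)*(x^2 + 2*x) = x*(x - 5)*(x + 2)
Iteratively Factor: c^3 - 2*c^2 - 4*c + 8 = (c - 2)*(c^2 - 4) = (c - 2)*(c + 2)*(c - 2)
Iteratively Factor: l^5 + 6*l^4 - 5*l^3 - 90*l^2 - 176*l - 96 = (l + 3)*(l^4 + 3*l^3 - 14*l^2 - 48*l - 32) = (l - 4)*(l + 3)*(l^3 + 7*l^2 + 14*l + 8) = (l - 4)*(l + 2)*(l + 3)*(l^2 + 5*l + 4) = (l - 4)*(l + 1)*(l + 2)*(l + 3)*(l + 4)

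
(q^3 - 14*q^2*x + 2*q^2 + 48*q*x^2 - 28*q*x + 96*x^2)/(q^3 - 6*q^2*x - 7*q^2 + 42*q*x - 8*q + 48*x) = (q^2 - 8*q*x + 2*q - 16*x)/(q^2 - 7*q - 8)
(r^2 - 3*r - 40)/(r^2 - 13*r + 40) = (r + 5)/(r - 5)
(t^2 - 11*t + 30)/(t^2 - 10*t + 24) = (t - 5)/(t - 4)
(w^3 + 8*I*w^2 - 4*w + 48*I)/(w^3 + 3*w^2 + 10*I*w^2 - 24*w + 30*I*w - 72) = (w - 2*I)/(w + 3)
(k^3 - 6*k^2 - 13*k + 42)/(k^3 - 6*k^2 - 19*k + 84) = (k^2 + k - 6)/(k^2 + k - 12)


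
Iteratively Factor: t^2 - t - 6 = (t - 3)*(t + 2)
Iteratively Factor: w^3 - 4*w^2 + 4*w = (w)*(w^2 - 4*w + 4) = w*(w - 2)*(w - 2)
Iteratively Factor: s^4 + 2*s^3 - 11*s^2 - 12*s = (s - 3)*(s^3 + 5*s^2 + 4*s) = (s - 3)*(s + 4)*(s^2 + s) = (s - 3)*(s + 1)*(s + 4)*(s)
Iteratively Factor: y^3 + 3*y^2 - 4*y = (y - 1)*(y^2 + 4*y) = y*(y - 1)*(y + 4)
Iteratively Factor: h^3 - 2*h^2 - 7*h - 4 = (h + 1)*(h^2 - 3*h - 4) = (h + 1)^2*(h - 4)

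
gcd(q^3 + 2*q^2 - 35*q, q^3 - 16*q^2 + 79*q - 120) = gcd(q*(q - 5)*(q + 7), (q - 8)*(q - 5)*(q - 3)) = q - 5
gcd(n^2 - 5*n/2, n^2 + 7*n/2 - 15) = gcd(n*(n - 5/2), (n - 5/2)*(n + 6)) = n - 5/2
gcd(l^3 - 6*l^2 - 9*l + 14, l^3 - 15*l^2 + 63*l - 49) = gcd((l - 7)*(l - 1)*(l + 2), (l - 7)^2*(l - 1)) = l^2 - 8*l + 7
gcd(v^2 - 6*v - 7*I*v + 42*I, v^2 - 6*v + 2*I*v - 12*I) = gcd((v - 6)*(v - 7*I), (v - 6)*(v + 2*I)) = v - 6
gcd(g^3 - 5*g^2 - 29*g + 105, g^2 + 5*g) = g + 5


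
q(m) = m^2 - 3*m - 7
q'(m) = 2*m - 3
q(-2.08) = 3.57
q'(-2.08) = -7.16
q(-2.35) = 5.57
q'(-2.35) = -7.70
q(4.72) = 1.12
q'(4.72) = 6.44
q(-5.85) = 44.77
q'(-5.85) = -14.70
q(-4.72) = 29.44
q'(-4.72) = -12.44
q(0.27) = -7.74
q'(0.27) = -2.46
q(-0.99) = -3.05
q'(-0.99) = -4.98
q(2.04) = -8.96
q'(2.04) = 1.08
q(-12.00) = 173.00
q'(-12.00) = -27.00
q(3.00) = -7.00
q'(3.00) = 3.00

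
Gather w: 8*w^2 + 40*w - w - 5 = 8*w^2 + 39*w - 5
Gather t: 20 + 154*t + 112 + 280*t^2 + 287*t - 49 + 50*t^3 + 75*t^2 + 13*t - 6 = 50*t^3 + 355*t^2 + 454*t + 77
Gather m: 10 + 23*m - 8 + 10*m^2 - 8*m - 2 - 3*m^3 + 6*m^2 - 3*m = -3*m^3 + 16*m^2 + 12*m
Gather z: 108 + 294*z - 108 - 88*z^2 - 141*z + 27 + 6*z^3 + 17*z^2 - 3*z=6*z^3 - 71*z^2 + 150*z + 27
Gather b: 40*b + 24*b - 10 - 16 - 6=64*b - 32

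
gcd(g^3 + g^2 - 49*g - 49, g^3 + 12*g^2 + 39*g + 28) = g^2 + 8*g + 7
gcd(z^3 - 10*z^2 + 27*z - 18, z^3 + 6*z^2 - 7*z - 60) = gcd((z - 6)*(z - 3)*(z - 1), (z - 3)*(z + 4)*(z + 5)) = z - 3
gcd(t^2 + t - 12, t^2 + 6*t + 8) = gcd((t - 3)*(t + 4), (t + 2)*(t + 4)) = t + 4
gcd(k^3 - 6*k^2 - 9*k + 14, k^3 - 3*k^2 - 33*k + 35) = k^2 - 8*k + 7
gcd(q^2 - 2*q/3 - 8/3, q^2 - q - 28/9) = q + 4/3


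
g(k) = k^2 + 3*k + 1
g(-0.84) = -0.81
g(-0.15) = 0.57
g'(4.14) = 11.28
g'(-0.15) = 2.70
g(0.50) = 2.75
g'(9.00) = 21.00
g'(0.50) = 4.00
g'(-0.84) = 1.32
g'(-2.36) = -1.72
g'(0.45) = 3.90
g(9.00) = 109.00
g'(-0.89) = 1.22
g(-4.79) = 9.57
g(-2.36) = -0.51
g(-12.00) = 109.00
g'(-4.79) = -6.58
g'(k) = 2*k + 3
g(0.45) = 2.55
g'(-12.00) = -21.00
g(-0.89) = -0.88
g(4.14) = 30.56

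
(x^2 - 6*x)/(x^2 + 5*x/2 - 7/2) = 2*x*(x - 6)/(2*x^2 + 5*x - 7)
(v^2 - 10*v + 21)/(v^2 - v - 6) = (v - 7)/(v + 2)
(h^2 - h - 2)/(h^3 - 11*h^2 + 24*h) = (h^2 - h - 2)/(h*(h^2 - 11*h + 24))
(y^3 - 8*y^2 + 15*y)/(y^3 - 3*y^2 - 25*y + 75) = y/(y + 5)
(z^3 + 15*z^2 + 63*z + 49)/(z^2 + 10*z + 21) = (z^2 + 8*z + 7)/(z + 3)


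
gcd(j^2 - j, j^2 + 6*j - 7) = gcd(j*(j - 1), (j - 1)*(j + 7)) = j - 1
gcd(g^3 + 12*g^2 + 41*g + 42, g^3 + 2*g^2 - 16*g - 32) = g + 2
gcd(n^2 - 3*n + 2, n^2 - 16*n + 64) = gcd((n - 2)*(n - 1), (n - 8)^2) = 1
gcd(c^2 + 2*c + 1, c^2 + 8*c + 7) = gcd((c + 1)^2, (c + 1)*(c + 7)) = c + 1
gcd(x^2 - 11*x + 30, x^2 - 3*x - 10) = x - 5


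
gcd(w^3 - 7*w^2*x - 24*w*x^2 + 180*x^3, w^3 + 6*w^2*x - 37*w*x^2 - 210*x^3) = -w^2 + w*x + 30*x^2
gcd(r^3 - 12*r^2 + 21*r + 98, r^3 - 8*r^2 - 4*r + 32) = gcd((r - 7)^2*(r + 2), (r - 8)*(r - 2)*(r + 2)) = r + 2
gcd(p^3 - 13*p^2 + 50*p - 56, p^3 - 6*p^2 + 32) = p - 4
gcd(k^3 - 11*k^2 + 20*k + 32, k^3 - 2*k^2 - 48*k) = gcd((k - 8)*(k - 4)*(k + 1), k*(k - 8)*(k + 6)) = k - 8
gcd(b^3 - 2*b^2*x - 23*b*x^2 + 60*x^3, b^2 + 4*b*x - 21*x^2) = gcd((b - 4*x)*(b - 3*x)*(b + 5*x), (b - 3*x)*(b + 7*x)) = -b + 3*x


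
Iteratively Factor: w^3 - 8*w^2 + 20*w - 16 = (w - 2)*(w^2 - 6*w + 8) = (w - 4)*(w - 2)*(w - 2)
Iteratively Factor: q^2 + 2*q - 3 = (q + 3)*(q - 1)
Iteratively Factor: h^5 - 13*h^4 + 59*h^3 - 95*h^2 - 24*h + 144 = (h - 3)*(h^4 - 10*h^3 + 29*h^2 - 8*h - 48) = (h - 3)*(h + 1)*(h^3 - 11*h^2 + 40*h - 48) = (h - 3)^2*(h + 1)*(h^2 - 8*h + 16) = (h - 4)*(h - 3)^2*(h + 1)*(h - 4)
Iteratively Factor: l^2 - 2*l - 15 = (l - 5)*(l + 3)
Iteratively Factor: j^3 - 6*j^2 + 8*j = (j - 4)*(j^2 - 2*j) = j*(j - 4)*(j - 2)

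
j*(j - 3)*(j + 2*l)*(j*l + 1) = j^4*l + 2*j^3*l^2 - 3*j^3*l + j^3 - 6*j^2*l^2 + 2*j^2*l - 3*j^2 - 6*j*l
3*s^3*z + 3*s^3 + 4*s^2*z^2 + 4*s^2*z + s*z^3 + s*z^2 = (s + z)*(3*s + z)*(s*z + s)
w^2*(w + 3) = w^3 + 3*w^2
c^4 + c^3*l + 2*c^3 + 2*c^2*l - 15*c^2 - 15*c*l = c*(c - 3)*(c + 5)*(c + l)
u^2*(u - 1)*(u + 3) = u^4 + 2*u^3 - 3*u^2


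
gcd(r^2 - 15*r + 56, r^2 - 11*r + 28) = r - 7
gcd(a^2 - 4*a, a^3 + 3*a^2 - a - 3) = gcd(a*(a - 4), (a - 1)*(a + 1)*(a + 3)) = 1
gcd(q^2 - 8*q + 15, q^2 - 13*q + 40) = q - 5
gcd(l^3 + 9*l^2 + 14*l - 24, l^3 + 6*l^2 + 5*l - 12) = l^2 + 3*l - 4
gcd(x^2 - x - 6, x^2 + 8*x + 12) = x + 2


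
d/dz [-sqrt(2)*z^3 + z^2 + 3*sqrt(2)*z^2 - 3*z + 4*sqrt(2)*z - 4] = -3*sqrt(2)*z^2 + 2*z + 6*sqrt(2)*z - 3 + 4*sqrt(2)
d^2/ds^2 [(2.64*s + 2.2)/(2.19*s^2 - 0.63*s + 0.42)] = ((2.64*s + 2.2)*(4.38*s - 0.63)*(8.76*s - 1.26) - (34.6896*s + 6.3096)*(2.19*s^2 - 0.63*s + 0.42))/(2.19*s^2 - 0.63*s + 0.42)^3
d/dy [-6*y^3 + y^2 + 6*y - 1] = -18*y^2 + 2*y + 6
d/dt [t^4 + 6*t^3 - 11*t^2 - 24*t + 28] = 4*t^3 + 18*t^2 - 22*t - 24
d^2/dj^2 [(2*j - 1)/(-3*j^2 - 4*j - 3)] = 2*(-4*(2*j - 1)*(3*j + 2)^2 + (18*j + 5)*(3*j^2 + 4*j + 3))/(3*j^2 + 4*j + 3)^3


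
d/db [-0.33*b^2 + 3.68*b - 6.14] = 3.68 - 0.66*b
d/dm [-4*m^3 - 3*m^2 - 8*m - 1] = -12*m^2 - 6*m - 8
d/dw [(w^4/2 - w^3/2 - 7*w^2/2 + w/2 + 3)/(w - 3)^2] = (2*w^3 - 7*w^2 - 12*w + 5)/(2*(w^2 - 6*w + 9))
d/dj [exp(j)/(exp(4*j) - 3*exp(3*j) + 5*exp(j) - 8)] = (-(4*exp(3*j) - 9*exp(2*j) + 5)*exp(j) + exp(4*j) - 3*exp(3*j) + 5*exp(j) - 8)*exp(j)/(exp(4*j) - 3*exp(3*j) + 5*exp(j) - 8)^2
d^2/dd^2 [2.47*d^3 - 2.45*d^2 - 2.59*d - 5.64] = 14.82*d - 4.9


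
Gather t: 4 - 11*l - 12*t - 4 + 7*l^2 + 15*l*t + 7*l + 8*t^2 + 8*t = 7*l^2 - 4*l + 8*t^2 + t*(15*l - 4)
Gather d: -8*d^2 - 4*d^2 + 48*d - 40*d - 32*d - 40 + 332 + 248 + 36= -12*d^2 - 24*d + 576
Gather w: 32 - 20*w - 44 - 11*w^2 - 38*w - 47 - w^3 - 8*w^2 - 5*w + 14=-w^3 - 19*w^2 - 63*w - 45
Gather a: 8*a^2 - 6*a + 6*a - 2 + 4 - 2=8*a^2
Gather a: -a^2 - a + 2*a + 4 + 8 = -a^2 + a + 12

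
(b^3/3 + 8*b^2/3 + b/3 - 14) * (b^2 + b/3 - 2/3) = b^5/3 + 25*b^4/9 + b^3 - 47*b^2/3 - 44*b/9 + 28/3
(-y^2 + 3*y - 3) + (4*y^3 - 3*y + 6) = 4*y^3 - y^2 + 3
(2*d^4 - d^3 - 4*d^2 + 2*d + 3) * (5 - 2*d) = -4*d^5 + 12*d^4 + 3*d^3 - 24*d^2 + 4*d + 15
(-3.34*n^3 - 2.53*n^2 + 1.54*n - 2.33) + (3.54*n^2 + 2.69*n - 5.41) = -3.34*n^3 + 1.01*n^2 + 4.23*n - 7.74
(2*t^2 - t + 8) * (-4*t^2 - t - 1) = -8*t^4 + 2*t^3 - 33*t^2 - 7*t - 8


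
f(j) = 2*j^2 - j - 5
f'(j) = 4*j - 1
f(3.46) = 15.48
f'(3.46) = 12.84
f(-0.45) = -4.14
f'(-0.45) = -2.80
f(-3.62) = 24.83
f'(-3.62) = -15.48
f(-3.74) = 26.72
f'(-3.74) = -15.96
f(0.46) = -5.04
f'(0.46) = 0.84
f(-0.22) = -4.68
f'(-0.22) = -1.88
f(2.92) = 9.13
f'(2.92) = 10.68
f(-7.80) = 124.48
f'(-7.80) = -32.20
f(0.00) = -5.00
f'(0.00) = -1.00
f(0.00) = -5.00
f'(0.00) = -1.00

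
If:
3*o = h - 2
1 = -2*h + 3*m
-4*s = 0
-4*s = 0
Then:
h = 3*o + 2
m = 2*o + 5/3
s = 0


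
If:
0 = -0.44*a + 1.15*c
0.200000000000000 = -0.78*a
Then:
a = -0.26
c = -0.10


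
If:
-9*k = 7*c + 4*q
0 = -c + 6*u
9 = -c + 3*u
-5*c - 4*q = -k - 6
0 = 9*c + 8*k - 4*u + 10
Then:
No Solution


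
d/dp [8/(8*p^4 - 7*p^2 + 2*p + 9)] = 16*(-16*p^3 + 7*p - 1)/(8*p^4 - 7*p^2 + 2*p + 9)^2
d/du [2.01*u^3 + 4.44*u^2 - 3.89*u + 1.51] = 6.03*u^2 + 8.88*u - 3.89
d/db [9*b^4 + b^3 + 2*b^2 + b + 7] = 36*b^3 + 3*b^2 + 4*b + 1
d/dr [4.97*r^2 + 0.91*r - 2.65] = 9.94*r + 0.91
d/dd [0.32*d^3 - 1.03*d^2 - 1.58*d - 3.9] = 0.96*d^2 - 2.06*d - 1.58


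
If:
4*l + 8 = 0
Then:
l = -2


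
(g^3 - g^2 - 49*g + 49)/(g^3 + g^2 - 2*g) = (g^2 - 49)/(g*(g + 2))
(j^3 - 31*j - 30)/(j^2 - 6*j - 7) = (j^2 - j - 30)/(j - 7)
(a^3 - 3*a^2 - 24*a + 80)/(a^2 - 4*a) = a + 1 - 20/a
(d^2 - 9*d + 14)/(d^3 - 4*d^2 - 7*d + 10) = (d^2 - 9*d + 14)/(d^3 - 4*d^2 - 7*d + 10)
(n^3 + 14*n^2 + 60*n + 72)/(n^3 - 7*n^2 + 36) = (n^2 + 12*n + 36)/(n^2 - 9*n + 18)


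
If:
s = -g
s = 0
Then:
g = 0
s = 0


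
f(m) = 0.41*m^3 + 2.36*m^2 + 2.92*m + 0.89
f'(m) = 1.23*m^2 + 4.72*m + 2.92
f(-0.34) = 0.15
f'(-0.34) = 1.46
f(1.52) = 12.22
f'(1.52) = 12.94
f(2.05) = 20.33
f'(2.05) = 17.77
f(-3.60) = 1.83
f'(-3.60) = 1.87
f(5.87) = 182.28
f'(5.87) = 73.01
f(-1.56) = 0.52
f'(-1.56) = -1.45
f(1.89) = 17.61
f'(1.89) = 16.23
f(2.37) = 26.52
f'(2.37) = 21.02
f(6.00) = 191.93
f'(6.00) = 75.52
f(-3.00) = 2.30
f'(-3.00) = -0.17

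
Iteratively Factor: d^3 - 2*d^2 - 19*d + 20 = (d - 5)*(d^2 + 3*d - 4) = (d - 5)*(d - 1)*(d + 4)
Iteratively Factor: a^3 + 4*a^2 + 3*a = (a + 3)*(a^2 + a) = a*(a + 3)*(a + 1)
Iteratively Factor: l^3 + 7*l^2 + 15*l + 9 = (l + 3)*(l^2 + 4*l + 3) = (l + 1)*(l + 3)*(l + 3)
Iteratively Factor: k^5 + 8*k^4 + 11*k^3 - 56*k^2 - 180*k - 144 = (k + 2)*(k^4 + 6*k^3 - k^2 - 54*k - 72) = (k + 2)*(k + 4)*(k^3 + 2*k^2 - 9*k - 18) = (k + 2)*(k + 3)*(k + 4)*(k^2 - k - 6) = (k + 2)^2*(k + 3)*(k + 4)*(k - 3)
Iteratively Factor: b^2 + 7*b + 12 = (b + 3)*(b + 4)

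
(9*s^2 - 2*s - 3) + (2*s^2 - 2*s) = 11*s^2 - 4*s - 3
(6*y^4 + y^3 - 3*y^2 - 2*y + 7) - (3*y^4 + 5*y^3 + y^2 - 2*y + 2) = 3*y^4 - 4*y^3 - 4*y^2 + 5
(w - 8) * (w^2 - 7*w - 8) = w^3 - 15*w^2 + 48*w + 64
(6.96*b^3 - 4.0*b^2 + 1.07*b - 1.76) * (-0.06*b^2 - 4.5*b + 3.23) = -0.4176*b^5 - 31.08*b^4 + 40.4166*b^3 - 17.6294*b^2 + 11.3761*b - 5.6848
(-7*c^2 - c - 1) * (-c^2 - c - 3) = 7*c^4 + 8*c^3 + 23*c^2 + 4*c + 3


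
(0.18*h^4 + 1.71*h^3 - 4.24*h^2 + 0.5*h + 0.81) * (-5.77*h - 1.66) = -1.0386*h^5 - 10.1655*h^4 + 21.6262*h^3 + 4.1534*h^2 - 5.5037*h - 1.3446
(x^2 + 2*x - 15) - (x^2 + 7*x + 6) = -5*x - 21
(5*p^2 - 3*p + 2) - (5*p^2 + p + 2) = -4*p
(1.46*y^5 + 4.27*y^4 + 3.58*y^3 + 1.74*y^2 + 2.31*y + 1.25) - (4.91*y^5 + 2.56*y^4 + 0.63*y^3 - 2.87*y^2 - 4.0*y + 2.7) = -3.45*y^5 + 1.71*y^4 + 2.95*y^3 + 4.61*y^2 + 6.31*y - 1.45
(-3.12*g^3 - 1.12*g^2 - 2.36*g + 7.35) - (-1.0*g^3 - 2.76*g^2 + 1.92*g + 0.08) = -2.12*g^3 + 1.64*g^2 - 4.28*g + 7.27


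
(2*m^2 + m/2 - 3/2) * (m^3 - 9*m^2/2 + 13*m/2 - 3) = 2*m^5 - 17*m^4/2 + 37*m^3/4 + 4*m^2 - 45*m/4 + 9/2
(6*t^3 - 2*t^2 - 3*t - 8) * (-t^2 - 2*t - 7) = -6*t^5 - 10*t^4 - 35*t^3 + 28*t^2 + 37*t + 56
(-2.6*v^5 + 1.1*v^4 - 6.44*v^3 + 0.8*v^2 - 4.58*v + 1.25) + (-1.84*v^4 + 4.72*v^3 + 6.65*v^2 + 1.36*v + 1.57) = -2.6*v^5 - 0.74*v^4 - 1.72*v^3 + 7.45*v^2 - 3.22*v + 2.82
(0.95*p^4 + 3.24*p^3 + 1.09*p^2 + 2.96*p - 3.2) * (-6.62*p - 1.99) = -6.289*p^5 - 23.3393*p^4 - 13.6634*p^3 - 21.7643*p^2 + 15.2936*p + 6.368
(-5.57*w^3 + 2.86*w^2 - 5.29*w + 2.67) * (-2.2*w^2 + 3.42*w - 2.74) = 12.254*w^5 - 25.3414*w^4 + 36.681*w^3 - 31.8022*w^2 + 23.626*w - 7.3158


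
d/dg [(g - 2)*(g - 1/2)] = 2*g - 5/2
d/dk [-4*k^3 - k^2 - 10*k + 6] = -12*k^2 - 2*k - 10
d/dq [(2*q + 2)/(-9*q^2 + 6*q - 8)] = 2*(9*q^2 + 18*q - 14)/(81*q^4 - 108*q^3 + 180*q^2 - 96*q + 64)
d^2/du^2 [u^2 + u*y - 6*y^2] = 2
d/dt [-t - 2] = -1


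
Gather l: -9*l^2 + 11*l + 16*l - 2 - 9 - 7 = -9*l^2 + 27*l - 18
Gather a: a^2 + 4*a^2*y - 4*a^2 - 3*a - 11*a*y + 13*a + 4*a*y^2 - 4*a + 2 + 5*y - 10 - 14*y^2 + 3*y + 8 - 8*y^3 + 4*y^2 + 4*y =a^2*(4*y - 3) + a*(4*y^2 - 11*y + 6) - 8*y^3 - 10*y^2 + 12*y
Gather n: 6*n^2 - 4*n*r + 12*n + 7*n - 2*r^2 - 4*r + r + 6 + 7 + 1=6*n^2 + n*(19 - 4*r) - 2*r^2 - 3*r + 14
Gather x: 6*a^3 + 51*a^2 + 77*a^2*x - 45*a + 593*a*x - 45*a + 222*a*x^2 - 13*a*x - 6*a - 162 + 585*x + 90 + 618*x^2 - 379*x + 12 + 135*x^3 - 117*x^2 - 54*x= 6*a^3 + 51*a^2 - 96*a + 135*x^3 + x^2*(222*a + 501) + x*(77*a^2 + 580*a + 152) - 60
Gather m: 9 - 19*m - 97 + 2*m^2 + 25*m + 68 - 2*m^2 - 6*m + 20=0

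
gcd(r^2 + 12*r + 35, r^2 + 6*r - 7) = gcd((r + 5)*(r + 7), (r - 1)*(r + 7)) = r + 7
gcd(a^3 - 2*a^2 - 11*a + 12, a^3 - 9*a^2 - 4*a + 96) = a^2 - a - 12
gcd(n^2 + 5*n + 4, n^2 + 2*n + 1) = n + 1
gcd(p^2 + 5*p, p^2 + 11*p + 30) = p + 5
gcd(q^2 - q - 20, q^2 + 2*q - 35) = q - 5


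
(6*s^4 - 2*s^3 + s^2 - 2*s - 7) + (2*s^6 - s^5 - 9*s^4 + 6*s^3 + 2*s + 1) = 2*s^6 - s^5 - 3*s^4 + 4*s^3 + s^2 - 6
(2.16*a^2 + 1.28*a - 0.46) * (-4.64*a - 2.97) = -10.0224*a^3 - 12.3544*a^2 - 1.6672*a + 1.3662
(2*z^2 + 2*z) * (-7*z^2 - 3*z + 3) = -14*z^4 - 20*z^3 + 6*z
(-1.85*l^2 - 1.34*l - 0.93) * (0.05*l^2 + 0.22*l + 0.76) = -0.0925*l^4 - 0.474*l^3 - 1.7473*l^2 - 1.223*l - 0.7068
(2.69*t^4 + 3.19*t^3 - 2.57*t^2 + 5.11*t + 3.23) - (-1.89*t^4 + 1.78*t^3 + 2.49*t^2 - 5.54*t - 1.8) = 4.58*t^4 + 1.41*t^3 - 5.06*t^2 + 10.65*t + 5.03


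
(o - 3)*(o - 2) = o^2 - 5*o + 6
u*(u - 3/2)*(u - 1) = u^3 - 5*u^2/2 + 3*u/2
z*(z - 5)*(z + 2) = z^3 - 3*z^2 - 10*z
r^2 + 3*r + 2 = (r + 1)*(r + 2)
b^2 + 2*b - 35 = (b - 5)*(b + 7)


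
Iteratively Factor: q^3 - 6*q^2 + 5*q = (q)*(q^2 - 6*q + 5) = q*(q - 5)*(q - 1)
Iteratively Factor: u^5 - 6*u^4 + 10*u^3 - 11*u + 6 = (u - 1)*(u^4 - 5*u^3 + 5*u^2 + 5*u - 6) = (u - 1)*(u + 1)*(u^3 - 6*u^2 + 11*u - 6) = (u - 2)*(u - 1)*(u + 1)*(u^2 - 4*u + 3) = (u - 3)*(u - 2)*(u - 1)*(u + 1)*(u - 1)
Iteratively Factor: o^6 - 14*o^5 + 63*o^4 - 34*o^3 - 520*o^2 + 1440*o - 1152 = (o + 3)*(o^5 - 17*o^4 + 114*o^3 - 376*o^2 + 608*o - 384) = (o - 4)*(o + 3)*(o^4 - 13*o^3 + 62*o^2 - 128*o + 96) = (o - 4)^2*(o + 3)*(o^3 - 9*o^2 + 26*o - 24) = (o - 4)^3*(o + 3)*(o^2 - 5*o + 6) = (o - 4)^3*(o - 2)*(o + 3)*(o - 3)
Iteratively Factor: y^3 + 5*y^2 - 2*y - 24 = (y - 2)*(y^2 + 7*y + 12) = (y - 2)*(y + 3)*(y + 4)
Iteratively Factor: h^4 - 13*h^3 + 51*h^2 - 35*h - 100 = (h - 5)*(h^3 - 8*h^2 + 11*h + 20) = (h - 5)*(h - 4)*(h^2 - 4*h - 5) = (h - 5)*(h - 4)*(h + 1)*(h - 5)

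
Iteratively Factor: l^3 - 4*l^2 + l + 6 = (l - 3)*(l^2 - l - 2) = (l - 3)*(l - 2)*(l + 1)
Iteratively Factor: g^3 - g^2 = (g - 1)*(g^2) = g*(g - 1)*(g)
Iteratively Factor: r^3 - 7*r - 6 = (r + 2)*(r^2 - 2*r - 3) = (r - 3)*(r + 2)*(r + 1)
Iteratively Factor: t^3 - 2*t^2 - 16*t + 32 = (t - 2)*(t^2 - 16) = (t - 4)*(t - 2)*(t + 4)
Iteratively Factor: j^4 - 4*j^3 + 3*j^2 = (j)*(j^3 - 4*j^2 + 3*j) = j^2*(j^2 - 4*j + 3) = j^2*(j - 3)*(j - 1)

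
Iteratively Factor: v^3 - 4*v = (v - 2)*(v^2 + 2*v) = (v - 2)*(v + 2)*(v)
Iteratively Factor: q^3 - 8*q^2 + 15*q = (q - 3)*(q^2 - 5*q) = (q - 5)*(q - 3)*(q)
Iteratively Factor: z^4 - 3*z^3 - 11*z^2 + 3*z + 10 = (z + 2)*(z^3 - 5*z^2 - z + 5) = (z - 5)*(z + 2)*(z^2 - 1) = (z - 5)*(z - 1)*(z + 2)*(z + 1)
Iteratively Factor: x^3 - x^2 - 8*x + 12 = (x - 2)*(x^2 + x - 6) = (x - 2)*(x + 3)*(x - 2)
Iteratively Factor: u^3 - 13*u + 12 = (u - 3)*(u^2 + 3*u - 4) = (u - 3)*(u - 1)*(u + 4)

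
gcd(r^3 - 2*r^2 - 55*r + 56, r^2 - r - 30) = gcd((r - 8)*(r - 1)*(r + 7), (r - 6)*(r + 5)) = 1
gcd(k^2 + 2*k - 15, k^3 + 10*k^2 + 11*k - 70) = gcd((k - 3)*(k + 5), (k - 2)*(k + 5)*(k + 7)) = k + 5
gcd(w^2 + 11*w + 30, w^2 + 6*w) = w + 6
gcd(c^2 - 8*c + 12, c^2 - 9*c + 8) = 1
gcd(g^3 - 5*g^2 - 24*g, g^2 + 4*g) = g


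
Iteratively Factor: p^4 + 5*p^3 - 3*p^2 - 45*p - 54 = (p - 3)*(p^3 + 8*p^2 + 21*p + 18) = (p - 3)*(p + 3)*(p^2 + 5*p + 6) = (p - 3)*(p + 3)^2*(p + 2)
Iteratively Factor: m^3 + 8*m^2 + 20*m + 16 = (m + 2)*(m^2 + 6*m + 8) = (m + 2)^2*(m + 4)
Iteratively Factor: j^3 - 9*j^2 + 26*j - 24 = (j - 4)*(j^2 - 5*j + 6) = (j - 4)*(j - 3)*(j - 2)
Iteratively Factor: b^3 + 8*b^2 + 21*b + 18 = (b + 2)*(b^2 + 6*b + 9) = (b + 2)*(b + 3)*(b + 3)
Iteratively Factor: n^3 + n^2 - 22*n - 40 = (n - 5)*(n^2 + 6*n + 8) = (n - 5)*(n + 2)*(n + 4)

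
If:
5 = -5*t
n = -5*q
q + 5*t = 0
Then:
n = -25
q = 5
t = -1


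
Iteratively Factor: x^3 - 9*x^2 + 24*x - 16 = (x - 4)*(x^2 - 5*x + 4) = (x - 4)^2*(x - 1)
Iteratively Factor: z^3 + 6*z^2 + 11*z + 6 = (z + 1)*(z^2 + 5*z + 6) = (z + 1)*(z + 2)*(z + 3)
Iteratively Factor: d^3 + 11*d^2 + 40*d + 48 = (d + 3)*(d^2 + 8*d + 16) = (d + 3)*(d + 4)*(d + 4)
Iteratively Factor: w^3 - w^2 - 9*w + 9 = (w - 1)*(w^2 - 9) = (w - 1)*(w + 3)*(w - 3)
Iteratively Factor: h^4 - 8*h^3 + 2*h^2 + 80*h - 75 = (h - 1)*(h^3 - 7*h^2 - 5*h + 75) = (h - 5)*(h - 1)*(h^2 - 2*h - 15) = (h - 5)*(h - 1)*(h + 3)*(h - 5)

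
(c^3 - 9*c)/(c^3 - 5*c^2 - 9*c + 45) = c/(c - 5)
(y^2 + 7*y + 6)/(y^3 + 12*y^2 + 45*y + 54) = (y + 1)/(y^2 + 6*y + 9)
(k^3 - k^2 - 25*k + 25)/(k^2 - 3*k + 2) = (k^2 - 25)/(k - 2)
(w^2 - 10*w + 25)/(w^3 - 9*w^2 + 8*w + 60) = (w - 5)/(w^2 - 4*w - 12)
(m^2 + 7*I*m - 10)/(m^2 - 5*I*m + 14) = (m + 5*I)/(m - 7*I)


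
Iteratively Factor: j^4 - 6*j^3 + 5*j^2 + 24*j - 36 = (j - 3)*(j^3 - 3*j^2 - 4*j + 12) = (j - 3)^2*(j^2 - 4) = (j - 3)^2*(j - 2)*(j + 2)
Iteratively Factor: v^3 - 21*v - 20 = (v + 1)*(v^2 - v - 20) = (v + 1)*(v + 4)*(v - 5)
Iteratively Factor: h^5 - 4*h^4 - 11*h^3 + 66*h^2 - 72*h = (h - 3)*(h^4 - h^3 - 14*h^2 + 24*h) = (h - 3)^2*(h^3 + 2*h^2 - 8*h) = (h - 3)^2*(h + 4)*(h^2 - 2*h) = h*(h - 3)^2*(h + 4)*(h - 2)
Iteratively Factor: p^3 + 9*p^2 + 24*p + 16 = (p + 4)*(p^2 + 5*p + 4) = (p + 1)*(p + 4)*(p + 4)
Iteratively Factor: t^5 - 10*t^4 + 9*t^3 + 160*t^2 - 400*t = (t - 4)*(t^4 - 6*t^3 - 15*t^2 + 100*t) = (t - 4)*(t + 4)*(t^3 - 10*t^2 + 25*t) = (t - 5)*(t - 4)*(t + 4)*(t^2 - 5*t) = (t - 5)^2*(t - 4)*(t + 4)*(t)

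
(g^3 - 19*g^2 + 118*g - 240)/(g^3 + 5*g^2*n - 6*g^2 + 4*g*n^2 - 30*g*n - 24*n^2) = (g^2 - 13*g + 40)/(g^2 + 5*g*n + 4*n^2)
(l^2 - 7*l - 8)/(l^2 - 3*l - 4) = (l - 8)/(l - 4)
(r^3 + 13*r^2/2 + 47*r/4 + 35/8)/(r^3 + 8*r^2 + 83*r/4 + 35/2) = (r + 1/2)/(r + 2)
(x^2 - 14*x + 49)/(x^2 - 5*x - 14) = (x - 7)/(x + 2)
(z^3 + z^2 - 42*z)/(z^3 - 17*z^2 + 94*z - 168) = z*(z + 7)/(z^2 - 11*z + 28)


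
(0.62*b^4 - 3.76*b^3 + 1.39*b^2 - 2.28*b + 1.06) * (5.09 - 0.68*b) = -0.4216*b^5 + 5.7126*b^4 - 20.0836*b^3 + 8.6255*b^2 - 12.326*b + 5.3954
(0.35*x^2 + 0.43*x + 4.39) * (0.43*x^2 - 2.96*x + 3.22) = 0.1505*x^4 - 0.8511*x^3 + 1.7419*x^2 - 11.6098*x + 14.1358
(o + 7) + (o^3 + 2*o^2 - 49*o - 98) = o^3 + 2*o^2 - 48*o - 91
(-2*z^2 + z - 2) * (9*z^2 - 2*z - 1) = -18*z^4 + 13*z^3 - 18*z^2 + 3*z + 2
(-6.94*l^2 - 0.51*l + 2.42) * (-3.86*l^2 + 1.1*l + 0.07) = 26.7884*l^4 - 5.6654*l^3 - 10.388*l^2 + 2.6263*l + 0.1694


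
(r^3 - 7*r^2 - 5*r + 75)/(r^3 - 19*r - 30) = (r - 5)/(r + 2)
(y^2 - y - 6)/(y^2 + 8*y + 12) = (y - 3)/(y + 6)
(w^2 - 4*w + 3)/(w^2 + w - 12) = (w - 1)/(w + 4)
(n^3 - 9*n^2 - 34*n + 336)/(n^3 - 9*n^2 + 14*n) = (n^2 - 2*n - 48)/(n*(n - 2))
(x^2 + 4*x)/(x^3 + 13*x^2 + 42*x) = (x + 4)/(x^2 + 13*x + 42)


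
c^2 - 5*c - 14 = (c - 7)*(c + 2)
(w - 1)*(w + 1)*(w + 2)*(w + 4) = w^4 + 6*w^3 + 7*w^2 - 6*w - 8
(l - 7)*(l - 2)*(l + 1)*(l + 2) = l^4 - 6*l^3 - 11*l^2 + 24*l + 28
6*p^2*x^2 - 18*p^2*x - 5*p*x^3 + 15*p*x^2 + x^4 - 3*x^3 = x*(-3*p + x)*(-2*p + x)*(x - 3)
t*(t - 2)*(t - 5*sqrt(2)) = t^3 - 5*sqrt(2)*t^2 - 2*t^2 + 10*sqrt(2)*t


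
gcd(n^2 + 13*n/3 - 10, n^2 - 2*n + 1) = 1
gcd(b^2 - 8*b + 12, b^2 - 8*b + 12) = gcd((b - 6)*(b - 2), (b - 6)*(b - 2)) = b^2 - 8*b + 12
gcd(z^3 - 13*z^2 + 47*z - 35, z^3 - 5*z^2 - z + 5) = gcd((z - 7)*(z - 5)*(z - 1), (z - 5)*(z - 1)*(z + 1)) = z^2 - 6*z + 5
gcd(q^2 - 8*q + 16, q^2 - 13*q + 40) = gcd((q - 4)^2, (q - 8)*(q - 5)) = 1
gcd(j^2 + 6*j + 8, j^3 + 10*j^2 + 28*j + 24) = j + 2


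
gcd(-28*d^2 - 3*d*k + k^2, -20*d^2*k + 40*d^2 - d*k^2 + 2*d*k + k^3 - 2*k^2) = 4*d + k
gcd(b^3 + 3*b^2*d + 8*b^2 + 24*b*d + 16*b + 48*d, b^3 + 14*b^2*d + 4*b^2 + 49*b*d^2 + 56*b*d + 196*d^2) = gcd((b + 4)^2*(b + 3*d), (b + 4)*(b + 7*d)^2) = b + 4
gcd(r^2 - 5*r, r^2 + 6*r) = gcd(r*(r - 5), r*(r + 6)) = r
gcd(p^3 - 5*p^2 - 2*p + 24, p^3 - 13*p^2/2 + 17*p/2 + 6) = p^2 - 7*p + 12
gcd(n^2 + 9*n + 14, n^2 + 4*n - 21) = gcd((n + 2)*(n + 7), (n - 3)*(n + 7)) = n + 7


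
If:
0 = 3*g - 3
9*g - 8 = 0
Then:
No Solution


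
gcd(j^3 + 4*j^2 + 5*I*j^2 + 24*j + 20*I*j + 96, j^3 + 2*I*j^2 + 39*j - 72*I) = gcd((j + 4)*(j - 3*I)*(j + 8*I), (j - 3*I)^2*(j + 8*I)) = j^2 + 5*I*j + 24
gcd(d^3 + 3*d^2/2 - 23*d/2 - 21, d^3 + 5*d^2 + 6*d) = d^2 + 5*d + 6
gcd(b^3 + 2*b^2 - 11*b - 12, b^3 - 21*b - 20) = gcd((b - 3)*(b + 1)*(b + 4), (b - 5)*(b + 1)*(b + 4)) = b^2 + 5*b + 4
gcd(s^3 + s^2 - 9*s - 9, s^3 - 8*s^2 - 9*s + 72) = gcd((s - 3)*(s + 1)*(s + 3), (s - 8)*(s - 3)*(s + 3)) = s^2 - 9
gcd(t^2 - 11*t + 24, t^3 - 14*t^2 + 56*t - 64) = t - 8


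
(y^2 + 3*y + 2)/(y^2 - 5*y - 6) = (y + 2)/(y - 6)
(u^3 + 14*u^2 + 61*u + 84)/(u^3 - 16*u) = (u^2 + 10*u + 21)/(u*(u - 4))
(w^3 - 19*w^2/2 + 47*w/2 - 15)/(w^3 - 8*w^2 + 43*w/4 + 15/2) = 2*(w - 1)/(2*w + 1)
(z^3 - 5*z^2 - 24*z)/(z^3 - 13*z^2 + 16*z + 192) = z/(z - 8)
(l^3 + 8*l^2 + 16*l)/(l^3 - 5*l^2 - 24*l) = (l^2 + 8*l + 16)/(l^2 - 5*l - 24)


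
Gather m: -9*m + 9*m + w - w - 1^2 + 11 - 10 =0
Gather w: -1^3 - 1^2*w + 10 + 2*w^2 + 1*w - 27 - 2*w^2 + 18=0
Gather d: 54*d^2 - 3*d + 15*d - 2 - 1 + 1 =54*d^2 + 12*d - 2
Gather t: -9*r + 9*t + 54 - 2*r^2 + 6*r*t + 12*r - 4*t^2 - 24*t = -2*r^2 + 3*r - 4*t^2 + t*(6*r - 15) + 54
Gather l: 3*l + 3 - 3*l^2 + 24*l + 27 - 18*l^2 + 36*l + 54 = -21*l^2 + 63*l + 84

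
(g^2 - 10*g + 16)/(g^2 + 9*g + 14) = (g^2 - 10*g + 16)/(g^2 + 9*g + 14)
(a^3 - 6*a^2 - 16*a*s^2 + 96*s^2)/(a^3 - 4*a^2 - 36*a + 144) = (a^2 - 16*s^2)/(a^2 + 2*a - 24)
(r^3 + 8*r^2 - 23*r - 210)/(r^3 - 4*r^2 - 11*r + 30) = (r^2 + 13*r + 42)/(r^2 + r - 6)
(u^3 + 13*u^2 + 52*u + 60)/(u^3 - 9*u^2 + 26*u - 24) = (u^3 + 13*u^2 + 52*u + 60)/(u^3 - 9*u^2 + 26*u - 24)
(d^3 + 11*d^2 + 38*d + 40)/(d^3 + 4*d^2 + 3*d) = (d^3 + 11*d^2 + 38*d + 40)/(d*(d^2 + 4*d + 3))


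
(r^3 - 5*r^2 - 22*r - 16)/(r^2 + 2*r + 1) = (r^2 - 6*r - 16)/(r + 1)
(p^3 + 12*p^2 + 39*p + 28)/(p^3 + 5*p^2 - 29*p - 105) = (p^2 + 5*p + 4)/(p^2 - 2*p - 15)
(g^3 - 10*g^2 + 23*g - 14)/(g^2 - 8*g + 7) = g - 2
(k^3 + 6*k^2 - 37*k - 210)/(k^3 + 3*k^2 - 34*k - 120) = (k + 7)/(k + 4)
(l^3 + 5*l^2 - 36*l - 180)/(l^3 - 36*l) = (l + 5)/l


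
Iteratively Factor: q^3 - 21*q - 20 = (q + 1)*(q^2 - q - 20) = (q - 5)*(q + 1)*(q + 4)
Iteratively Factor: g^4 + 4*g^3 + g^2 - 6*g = (g + 2)*(g^3 + 2*g^2 - 3*g) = g*(g + 2)*(g^2 + 2*g - 3) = g*(g + 2)*(g + 3)*(g - 1)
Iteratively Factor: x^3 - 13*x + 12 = (x - 3)*(x^2 + 3*x - 4) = (x - 3)*(x + 4)*(x - 1)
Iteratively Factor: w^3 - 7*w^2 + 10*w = (w)*(w^2 - 7*w + 10) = w*(w - 5)*(w - 2)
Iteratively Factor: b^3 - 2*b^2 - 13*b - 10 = (b - 5)*(b^2 + 3*b + 2) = (b - 5)*(b + 1)*(b + 2)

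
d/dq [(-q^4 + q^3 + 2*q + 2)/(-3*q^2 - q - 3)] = (6*q^5 + 10*q^3 - 3*q^2 + 12*q - 4)/(9*q^4 + 6*q^3 + 19*q^2 + 6*q + 9)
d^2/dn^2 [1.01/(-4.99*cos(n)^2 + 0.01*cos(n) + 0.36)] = (-100.596404*(1 - cos(n)^2)^2 + 0.151197*cos(n)^3 - 57.555759*cos(n)^2 - 0.298758*cos(n) + 104.225334)/(-4.99*cos(n)^2 + 0.01*cos(n) + 0.36)^3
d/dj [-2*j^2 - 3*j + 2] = -4*j - 3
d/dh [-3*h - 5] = -3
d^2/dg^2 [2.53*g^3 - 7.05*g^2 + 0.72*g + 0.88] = 15.18*g - 14.1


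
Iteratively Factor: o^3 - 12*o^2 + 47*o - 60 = (o - 4)*(o^2 - 8*o + 15) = (o - 4)*(o - 3)*(o - 5)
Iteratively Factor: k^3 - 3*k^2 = (k)*(k^2 - 3*k) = k*(k - 3)*(k)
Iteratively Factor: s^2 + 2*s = (s)*(s + 2)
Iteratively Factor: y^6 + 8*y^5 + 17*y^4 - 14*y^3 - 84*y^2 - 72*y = (y + 2)*(y^5 + 6*y^4 + 5*y^3 - 24*y^2 - 36*y) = (y + 2)*(y + 3)*(y^4 + 3*y^3 - 4*y^2 - 12*y) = y*(y + 2)*(y + 3)*(y^3 + 3*y^2 - 4*y - 12) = y*(y + 2)*(y + 3)^2*(y^2 - 4) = y*(y + 2)^2*(y + 3)^2*(y - 2)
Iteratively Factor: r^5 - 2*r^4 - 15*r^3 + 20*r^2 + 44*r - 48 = (r - 1)*(r^4 - r^3 - 16*r^2 + 4*r + 48) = (r - 1)*(r + 2)*(r^3 - 3*r^2 - 10*r + 24) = (r - 1)*(r + 2)*(r + 3)*(r^2 - 6*r + 8) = (r - 2)*(r - 1)*(r + 2)*(r + 3)*(r - 4)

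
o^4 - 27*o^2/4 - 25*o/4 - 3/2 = (o - 3)*(o + 1/2)^2*(o + 2)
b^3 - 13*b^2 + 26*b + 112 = (b - 8)*(b - 7)*(b + 2)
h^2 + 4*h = h*(h + 4)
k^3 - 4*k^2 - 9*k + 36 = (k - 4)*(k - 3)*(k + 3)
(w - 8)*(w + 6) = w^2 - 2*w - 48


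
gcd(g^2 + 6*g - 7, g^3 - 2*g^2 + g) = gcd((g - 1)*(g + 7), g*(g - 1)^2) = g - 1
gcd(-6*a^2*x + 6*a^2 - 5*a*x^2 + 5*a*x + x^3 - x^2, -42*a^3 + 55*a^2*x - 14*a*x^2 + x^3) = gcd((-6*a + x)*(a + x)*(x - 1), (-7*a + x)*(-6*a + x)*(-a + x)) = -6*a + x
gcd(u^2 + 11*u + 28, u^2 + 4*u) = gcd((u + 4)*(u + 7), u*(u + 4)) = u + 4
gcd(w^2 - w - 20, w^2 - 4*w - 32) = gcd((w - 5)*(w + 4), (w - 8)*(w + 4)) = w + 4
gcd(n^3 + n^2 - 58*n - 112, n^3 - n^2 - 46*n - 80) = n^2 - 6*n - 16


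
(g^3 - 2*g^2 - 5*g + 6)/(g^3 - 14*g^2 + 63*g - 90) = (g^2 + g - 2)/(g^2 - 11*g + 30)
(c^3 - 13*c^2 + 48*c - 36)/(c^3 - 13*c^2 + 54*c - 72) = (c^2 - 7*c + 6)/(c^2 - 7*c + 12)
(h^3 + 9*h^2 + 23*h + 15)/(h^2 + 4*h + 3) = h + 5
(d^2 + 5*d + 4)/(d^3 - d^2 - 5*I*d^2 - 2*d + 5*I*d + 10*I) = (d + 4)/(d^2 - d*(2 + 5*I) + 10*I)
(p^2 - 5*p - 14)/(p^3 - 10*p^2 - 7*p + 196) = (p + 2)/(p^2 - 3*p - 28)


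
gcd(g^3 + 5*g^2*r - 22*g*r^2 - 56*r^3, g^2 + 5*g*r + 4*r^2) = 1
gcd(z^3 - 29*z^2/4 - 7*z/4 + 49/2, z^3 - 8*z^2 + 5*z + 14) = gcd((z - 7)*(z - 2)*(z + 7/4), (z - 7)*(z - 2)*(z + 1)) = z^2 - 9*z + 14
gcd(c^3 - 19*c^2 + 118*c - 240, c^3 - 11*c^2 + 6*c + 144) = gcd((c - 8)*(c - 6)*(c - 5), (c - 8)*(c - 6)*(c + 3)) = c^2 - 14*c + 48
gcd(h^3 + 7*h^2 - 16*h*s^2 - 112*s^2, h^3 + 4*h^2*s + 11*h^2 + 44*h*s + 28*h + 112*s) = h^2 + 4*h*s + 7*h + 28*s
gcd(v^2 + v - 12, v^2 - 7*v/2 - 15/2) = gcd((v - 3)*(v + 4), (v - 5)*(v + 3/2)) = 1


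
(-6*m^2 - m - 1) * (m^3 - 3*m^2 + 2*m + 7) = -6*m^5 + 17*m^4 - 10*m^3 - 41*m^2 - 9*m - 7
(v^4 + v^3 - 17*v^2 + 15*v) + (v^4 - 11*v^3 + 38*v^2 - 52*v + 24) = 2*v^4 - 10*v^3 + 21*v^2 - 37*v + 24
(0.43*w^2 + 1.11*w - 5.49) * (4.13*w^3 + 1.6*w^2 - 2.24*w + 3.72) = 1.7759*w^5 + 5.2723*w^4 - 21.8609*w^3 - 9.6708*w^2 + 16.4268*w - 20.4228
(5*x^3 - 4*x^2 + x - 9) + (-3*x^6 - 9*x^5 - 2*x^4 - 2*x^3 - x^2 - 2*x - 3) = -3*x^6 - 9*x^5 - 2*x^4 + 3*x^3 - 5*x^2 - x - 12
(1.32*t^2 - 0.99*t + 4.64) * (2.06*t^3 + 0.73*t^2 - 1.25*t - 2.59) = 2.7192*t^5 - 1.0758*t^4 + 7.1857*t^3 + 1.2059*t^2 - 3.2359*t - 12.0176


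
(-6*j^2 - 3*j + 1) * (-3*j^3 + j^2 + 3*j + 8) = 18*j^5 + 3*j^4 - 24*j^3 - 56*j^2 - 21*j + 8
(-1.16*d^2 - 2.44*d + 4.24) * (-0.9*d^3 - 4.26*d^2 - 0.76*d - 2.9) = 1.044*d^5 + 7.1376*d^4 + 7.46*d^3 - 12.844*d^2 + 3.8536*d - 12.296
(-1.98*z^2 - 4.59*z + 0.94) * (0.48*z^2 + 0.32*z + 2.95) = -0.9504*z^4 - 2.8368*z^3 - 6.8586*z^2 - 13.2397*z + 2.773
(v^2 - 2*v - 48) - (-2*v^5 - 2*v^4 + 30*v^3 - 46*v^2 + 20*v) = 2*v^5 + 2*v^4 - 30*v^3 + 47*v^2 - 22*v - 48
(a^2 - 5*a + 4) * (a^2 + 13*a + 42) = a^4 + 8*a^3 - 19*a^2 - 158*a + 168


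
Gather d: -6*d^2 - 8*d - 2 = -6*d^2 - 8*d - 2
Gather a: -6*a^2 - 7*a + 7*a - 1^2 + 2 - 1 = -6*a^2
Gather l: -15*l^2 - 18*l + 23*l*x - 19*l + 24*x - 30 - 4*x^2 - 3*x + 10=-15*l^2 + l*(23*x - 37) - 4*x^2 + 21*x - 20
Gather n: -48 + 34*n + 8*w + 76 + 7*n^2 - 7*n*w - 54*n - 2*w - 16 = 7*n^2 + n*(-7*w - 20) + 6*w + 12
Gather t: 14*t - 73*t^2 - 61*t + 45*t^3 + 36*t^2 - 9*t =45*t^3 - 37*t^2 - 56*t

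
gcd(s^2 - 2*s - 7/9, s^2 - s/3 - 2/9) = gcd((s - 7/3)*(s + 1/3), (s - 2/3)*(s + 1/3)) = s + 1/3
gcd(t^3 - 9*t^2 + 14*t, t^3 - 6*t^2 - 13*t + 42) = t^2 - 9*t + 14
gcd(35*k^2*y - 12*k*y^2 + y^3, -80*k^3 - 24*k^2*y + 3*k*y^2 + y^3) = -5*k + y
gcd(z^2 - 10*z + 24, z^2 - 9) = 1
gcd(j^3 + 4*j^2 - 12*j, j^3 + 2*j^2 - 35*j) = j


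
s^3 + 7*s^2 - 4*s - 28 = (s - 2)*(s + 2)*(s + 7)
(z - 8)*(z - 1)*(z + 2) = z^3 - 7*z^2 - 10*z + 16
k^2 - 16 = (k - 4)*(k + 4)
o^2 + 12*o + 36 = (o + 6)^2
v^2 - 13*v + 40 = (v - 8)*(v - 5)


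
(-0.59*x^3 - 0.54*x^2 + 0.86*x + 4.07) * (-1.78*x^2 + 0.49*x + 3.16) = 1.0502*x^5 + 0.6721*x^4 - 3.6598*x^3 - 8.5296*x^2 + 4.7119*x + 12.8612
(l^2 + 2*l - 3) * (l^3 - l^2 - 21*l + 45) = l^5 + l^4 - 26*l^3 + 6*l^2 + 153*l - 135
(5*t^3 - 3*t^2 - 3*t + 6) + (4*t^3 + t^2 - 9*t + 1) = 9*t^3 - 2*t^2 - 12*t + 7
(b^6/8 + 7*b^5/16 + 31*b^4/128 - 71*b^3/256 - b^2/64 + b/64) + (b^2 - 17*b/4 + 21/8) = b^6/8 + 7*b^5/16 + 31*b^4/128 - 71*b^3/256 + 63*b^2/64 - 271*b/64 + 21/8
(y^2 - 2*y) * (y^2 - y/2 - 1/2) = y^4 - 5*y^3/2 + y^2/2 + y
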